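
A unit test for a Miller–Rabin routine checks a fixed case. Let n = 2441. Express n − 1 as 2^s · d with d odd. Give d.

Halving: 2440 → 1220 → 610 → 305; 305 is odd.
So 2440 = 2^3 · 305.

305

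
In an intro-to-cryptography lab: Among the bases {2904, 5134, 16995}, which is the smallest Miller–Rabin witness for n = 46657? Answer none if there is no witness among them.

5134

n − 1 = 46656 = 2^6 · 729, so s = 6 and d = 729.
Base 2904: x_0 = 2904^729 mod 46657 = 36106. x_0 is neither 1 nor 46656, so continue squaring. x_1 = 36106^2 mod 46657 = 46656. x_1 ≡ −1, so 2904 is not a witness.
Base 5134: x_0 = 5134^729 mod 46657 = 39922. x_0 is neither 1 nor 46656, so continue squaring. x_1 = 39922^2 mod 46657 = 9621. x_2 = 9621^2 mod 46657 = 42810. x_3 = 42810^2 mod 46657 = 9140. x_4 = 9140^2 mod 46657 = 23570. x_5 = 23570^2 mod 46657 = 1. x_5 = 1 but x_4 ≠ ±1, a nontrivial square root of 1 — 5134 is a witness and 46657 is composite.
Base 16995: x_0 = 16995^729 mod 46657 = 21683. x_0 is neither 1 nor 46656, so continue squaring. x_1 = 21683^2 mod 46657 = 36557. x_2 = 36557^2 mod 46657 = 17798. x_3 = 17798^2 mod 46657 = 14431. x_4 = 14431^2 mod 46657 = 23570. x_5 = 23570^2 mod 46657 = 1. x_5 = 1 but x_4 ≠ ±1, a nontrivial square root of 1 — 16995 is a witness and 46657 is composite.
The smallest witness among the given bases is 5134.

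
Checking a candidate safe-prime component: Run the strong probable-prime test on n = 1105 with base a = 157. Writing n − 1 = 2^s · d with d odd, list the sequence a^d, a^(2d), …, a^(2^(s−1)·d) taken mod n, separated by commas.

157, 339, 1, 1

n − 1 = 1104 = 2^4 · 69, so s = 4 and d = 69.
x_0 = 157^69 mod 1105 = 157.
x_1 = 157^2 mod 1105 = 339.
x_2 = 339^2 mod 1105 = 1.
x_3 = 1^2 mod 1105 = 1.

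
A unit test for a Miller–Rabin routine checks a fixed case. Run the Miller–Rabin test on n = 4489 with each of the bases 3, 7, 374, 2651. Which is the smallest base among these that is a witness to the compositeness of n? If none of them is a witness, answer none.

n − 1 = 4488 = 2^3 · 561, so s = 3 and d = 561.
Base 3: x_0 = 3^561 mod 4489 = 2679. x_0 is neither 1 nor 4488, so continue squaring. x_1 = 2679^2 mod 4489 = 3619. x_2 = 3619^2 mod 4489 = 2748. Reached i = s−1 = 2 without hitting −1: 3 is a Miller–Rabin witness and 4489 is composite.
Base 7: x_0 = 7^561 mod 4489 = 2746. x_0 is neither 1 nor 4488, so continue squaring. x_1 = 2746^2 mod 4489 = 3485. x_2 = 3485^2 mod 4489 = 2480. Reached i = s−1 = 2 without hitting −1: 7 is a Miller–Rabin witness and 4489 is composite.
Base 374: x_0 = 374^561 mod 4489 = 269. x_0 is neither 1 nor 4488, so continue squaring. x_1 = 269^2 mod 4489 = 537. x_2 = 537^2 mod 4489 = 1073. Reached i = s−1 = 2 without hitting −1: 374 is a Miller–Rabin witness and 4489 is composite.
Base 2651: x_0 = 2651^561 mod 4489 = 1339. x_0 is neither 1 nor 4488, so continue squaring. x_1 = 1339^2 mod 4489 = 1810. x_2 = 1810^2 mod 4489 = 3619. Reached i = s−1 = 2 without hitting −1: 2651 is a Miller–Rabin witness and 4489 is composite.
The smallest witness among the given bases is 3.

3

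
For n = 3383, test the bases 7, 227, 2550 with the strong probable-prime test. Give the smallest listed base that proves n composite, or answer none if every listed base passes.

n − 1 = 3382 = 2^1 · 1691, so s = 1 and d = 1691.
Base 7: x_0 = 7^1691 mod 3383 = 2955. x_0 ∉ {1, 3382} and s = 1, so 7 is a Miller–Rabin witness and 3383 is composite.
Base 227: x_0 = 227^1691 mod 3383 = 1433. x_0 ∉ {1, 3382} and s = 1, so 227 is a Miller–Rabin witness and 3383 is composite.
Base 2550: x_0 = 2550^1691 mod 3383 = 2431. x_0 ∉ {1, 3382} and s = 1, so 2550 is a Miller–Rabin witness and 3383 is composite.
The smallest witness among the given bases is 7.

7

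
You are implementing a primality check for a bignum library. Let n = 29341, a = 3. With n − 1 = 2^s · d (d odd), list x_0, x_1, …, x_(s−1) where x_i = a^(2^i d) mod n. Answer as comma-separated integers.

22569, 1

n − 1 = 29340 = 2^2 · 7335, so s = 2 and d = 7335.
x_0 = 3^7335 mod 29341 = 22569.
x_1 = 22569^2 mod 29341 = 1.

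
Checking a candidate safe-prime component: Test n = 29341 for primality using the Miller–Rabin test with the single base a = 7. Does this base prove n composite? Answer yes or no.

n − 1 = 29340 = 2^2 · 7335, so s = 2 and d = 7335.
x_0 = 7^7335 mod 29341 = 23496.
x_0 is neither 1 nor 29340, so continue squaring.
x_1 = 23496^2 mod 29341 = 11101.
Reached i = s−1 = 1 without hitting −1: 7 is a Miller–Rabin witness and 29341 is composite.

yes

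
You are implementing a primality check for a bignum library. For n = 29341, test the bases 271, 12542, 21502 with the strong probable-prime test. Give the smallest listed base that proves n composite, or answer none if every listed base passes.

n − 1 = 29340 = 2^2 · 7335, so s = 2 and d = 7335.
Base 271: x_0 = 271^7335 mod 29341 = 20129. x_0 is neither 1 nor 29340, so continue squaring. x_1 = 20129^2 mod 29341 = 6772. Reached i = s−1 = 1 without hitting −1: 271 is a Miller–Rabin witness and 29341 is composite.
Base 12542: x_0 = 12542^7335 mod 29341 = 21644. x_0 is neither 1 nor 29340, so continue squaring. x_1 = 21644^2 mod 29341 = 4330. Reached i = s−1 = 1 without hitting −1: 12542 is a Miller–Rabin witness and 29341 is composite.
Base 21502: x_0 = 21502^7335 mod 29341 = 16237. x_0 is neither 1 nor 29340, so continue squaring. x_1 = 16237^2 mod 29341 = 11284. Reached i = s−1 = 1 without hitting −1: 21502 is a Miller–Rabin witness and 29341 is composite.
The smallest witness among the given bases is 271.

271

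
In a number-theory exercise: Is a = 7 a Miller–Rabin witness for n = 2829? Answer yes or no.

n − 1 = 2828 = 2^2 · 707, so s = 2 and d = 707.
x_0 = 7^707 mod 2829 = 2689.
x_0 is neither 1 nor 2828, so continue squaring.
x_1 = 2689^2 mod 2829 = 2626.
Reached i = s−1 = 1 without hitting −1: 7 is a Miller–Rabin witness and 2829 is composite.

yes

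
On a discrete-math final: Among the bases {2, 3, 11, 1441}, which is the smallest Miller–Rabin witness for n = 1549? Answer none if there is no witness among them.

none

n − 1 = 1548 = 2^2 · 387, so s = 2 and d = 387.
Base 2: x_0 = 2^387 mod 1549 = 88. x_0 is neither 1 nor 1548, so continue squaring. x_1 = 88^2 mod 1549 = 1548. x_1 ≡ −1, so 2 is not a witness.
Base 3: x_0 = 3^387 mod 1549 = 1548. x_0 = 1548 ≡ −1, so 3 is not a witness.
Base 11: x_0 = 11^387 mod 1549 = 1. x_0 = 1, so 11 is not a witness.
Base 1441: x_0 = 1441^387 mod 1549 = 1548. x_0 = 1548 ≡ −1, so 1441 is not a witness.
No listed base is a witness for 1549.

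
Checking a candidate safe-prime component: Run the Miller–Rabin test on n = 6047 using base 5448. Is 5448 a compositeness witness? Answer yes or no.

no

n − 1 = 6046 = 2^1 · 3023, so s = 1 and d = 3023.
x_0 = 5448^3023 mod 6047 = 1.
x_0 = 1, so 5448 is not a witness.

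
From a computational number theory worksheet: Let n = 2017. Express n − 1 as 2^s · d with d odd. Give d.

Halving: 2016 → 1008 → 504 → 252 → 126 → 63; 63 is odd.
So 2016 = 2^5 · 63.

63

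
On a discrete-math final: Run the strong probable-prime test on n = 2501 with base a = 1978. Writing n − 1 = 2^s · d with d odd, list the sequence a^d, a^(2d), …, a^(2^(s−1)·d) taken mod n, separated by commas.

n − 1 = 2500 = 2^2 · 625, so s = 2 and d = 625.
x_0 = 1978^625 mod 2501 = 1313.
x_1 = 1313^2 mod 2501 = 780.

1313, 780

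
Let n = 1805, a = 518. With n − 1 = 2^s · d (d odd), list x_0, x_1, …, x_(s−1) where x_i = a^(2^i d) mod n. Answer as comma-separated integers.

1392, 899

n − 1 = 1804 = 2^2 · 451, so s = 2 and d = 451.
x_0 = 518^451 mod 1805 = 1392.
x_1 = 1392^2 mod 1805 = 899.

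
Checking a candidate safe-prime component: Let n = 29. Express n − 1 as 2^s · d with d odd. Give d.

Halving: 28 → 14 → 7; 7 is odd.
So 28 = 2^2 · 7.

7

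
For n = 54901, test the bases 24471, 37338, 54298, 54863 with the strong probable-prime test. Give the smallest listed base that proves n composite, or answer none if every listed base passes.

37338

n − 1 = 54900 = 2^2 · 13725, so s = 2 and d = 13725.
Base 24471: x_0 = 24471^13725 mod 54901 = 54900. x_0 = 54900 ≡ −1, so 24471 is not a witness.
Base 37338: x_0 = 37338^13725 mod 54901 = 53879. x_0 is neither 1 nor 54900, so continue squaring. x_1 = 53879^2 mod 54901 = 1365. Reached i = s−1 = 1 without hitting −1: 37338 is a Miller–Rabin witness and 54901 is composite.
Base 54298: x_0 = 54298^13725 mod 54901 = 35804. x_0 is neither 1 nor 54900, so continue squaring. x_1 = 35804^2 mod 54901 = 42967. Reached i = s−1 = 1 without hitting −1: 54298 is a Miller–Rabin witness and 54901 is composite.
Base 54863: x_0 = 54863^13725 mod 54901 = 21141. x_0 is neither 1 nor 54900, so continue squaring. x_1 = 21141^2 mod 54901 = 47741. Reached i = s−1 = 1 without hitting −1: 54863 is a Miller–Rabin witness and 54901 is composite.
The smallest witness among the given bases is 37338.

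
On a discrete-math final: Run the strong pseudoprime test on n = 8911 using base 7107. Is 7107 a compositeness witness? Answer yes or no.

yes

n − 1 = 8910 = 2^1 · 4455, so s = 1 and d = 4455.
x_0 = 7107^4455 mod 8911 = 267.
x_0 ∉ {1, 8910} and s = 1, so 7107 is a Miller–Rabin witness and 8911 is composite.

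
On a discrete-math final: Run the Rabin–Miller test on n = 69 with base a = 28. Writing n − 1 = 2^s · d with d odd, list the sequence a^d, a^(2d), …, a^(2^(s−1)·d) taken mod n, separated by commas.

n − 1 = 68 = 2^2 · 17, so s = 2 and d = 17.
x_0 = 28^17 mod 69 = 61.
x_1 = 61^2 mod 69 = 64.

61, 64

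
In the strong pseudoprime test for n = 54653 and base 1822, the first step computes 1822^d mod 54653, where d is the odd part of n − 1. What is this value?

39165

n − 1 = 54652 = 2^2 · 13663, so s = 2 and d = 13663.
By repeated squaring, 1822^13663 ≡ 39165 (mod 54653).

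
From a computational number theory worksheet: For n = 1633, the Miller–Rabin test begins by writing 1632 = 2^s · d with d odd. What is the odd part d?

Halving: 1632 → 816 → 408 → 204 → 102 → 51; 51 is odd.
So 1632 = 2^5 · 51.

51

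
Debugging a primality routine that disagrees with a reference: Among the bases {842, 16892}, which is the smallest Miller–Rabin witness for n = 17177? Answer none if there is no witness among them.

n − 1 = 17176 = 2^3 · 2147, so s = 3 and d = 2147.
Base 842: x_0 = 842^2147 mod 17177 = 13737. x_0 is neither 1 nor 17176, so continue squaring. x_1 = 13737^2 mod 17177 = 15824. x_2 = 15824^2 mod 17177 = 9847. Reached i = s−1 = 2 without hitting −1: 842 is a Miller–Rabin witness and 17177 is composite.
Base 16892: x_0 = 16892^2147 mod 17177 = 9681. x_0 is neither 1 nor 17176, so continue squaring. x_1 = 9681^2 mod 17177 = 4049. x_2 = 4049^2 mod 17177 = 7543. Reached i = s−1 = 2 without hitting −1: 16892 is a Miller–Rabin witness and 17177 is composite.
The smallest witness among the given bases is 842.

842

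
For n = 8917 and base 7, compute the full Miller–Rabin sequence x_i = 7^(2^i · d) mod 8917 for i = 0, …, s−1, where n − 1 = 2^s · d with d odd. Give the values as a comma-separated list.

7574, 2415

n − 1 = 8916 = 2^2 · 2229, so s = 2 and d = 2229.
x_0 = 7^2229 mod 8917 = 7574.
x_1 = 7574^2 mod 8917 = 2415.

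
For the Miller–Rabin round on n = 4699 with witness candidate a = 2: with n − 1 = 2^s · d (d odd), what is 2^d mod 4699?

n − 1 = 4698 = 2^1 · 2349, so s = 1 and d = 2349.
2^2349 mod 4699 = 3953.

3953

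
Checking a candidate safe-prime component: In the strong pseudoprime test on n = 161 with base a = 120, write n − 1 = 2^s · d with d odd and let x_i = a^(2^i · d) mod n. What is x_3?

n − 1 = 160 = 2^5 · 5, so s = 5 and d = 5.
x_0 = 120^5 mod 161 = 43.
x_1 = 43^2 mod 161 = 78.
x_2 = 78^2 mod 161 = 127.
x_3 = 127^2 mod 161 = 29.

29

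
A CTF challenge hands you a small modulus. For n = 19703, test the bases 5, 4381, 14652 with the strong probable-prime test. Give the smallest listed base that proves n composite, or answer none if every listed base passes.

5

n − 1 = 19702 = 2^1 · 9851, so s = 1 and d = 9851.
Base 5: x_0 = 5^9851 mod 19703 = 6165. x_0 ∉ {1, 19702} and s = 1, so 5 is a Miller–Rabin witness and 19703 is composite.
Base 4381: x_0 = 4381^9851 mod 19703 = 15017. x_0 ∉ {1, 19702} and s = 1, so 4381 is a Miller–Rabin witness and 19703 is composite.
Base 14652: x_0 = 14652^9851 mod 19703 = 17400. x_0 ∉ {1, 19702} and s = 1, so 14652 is a Miller–Rabin witness and 19703 is composite.
The smallest witness among the given bases is 5.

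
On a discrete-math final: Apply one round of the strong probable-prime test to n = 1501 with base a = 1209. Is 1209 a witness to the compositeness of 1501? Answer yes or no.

no

n − 1 = 1500 = 2^2 · 375, so s = 2 and d = 375.
x_0 = 1209^375 mod 1501 = 1500.
x_0 = 1500 ≡ −1, so 1209 is not a witness.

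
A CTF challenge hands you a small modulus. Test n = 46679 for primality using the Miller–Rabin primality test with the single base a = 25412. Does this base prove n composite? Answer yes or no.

no

n − 1 = 46678 = 2^1 · 23339, so s = 1 and d = 23339.
By repeated squaring, 25412^23339 ≡ 1 (mod 46679).
x_0 = 25412^23339 mod 46679 = 1.
x_0 = 1, so 25412 is not a witness.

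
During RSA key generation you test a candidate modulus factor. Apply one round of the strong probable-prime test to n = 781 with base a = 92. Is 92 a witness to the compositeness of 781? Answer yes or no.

n − 1 = 780 = 2^2 · 195, so s = 2 and d = 195.
Repeated squaring mod 781: 92^1 ≡ 92, 92^2 ≡ 654, 92^4 ≡ 509, 92^8 ≡ 570, 92^16 ≡ 4, 92^32 ≡ 16, 92^64 ≡ 256, 92^128 ≡ 713.
195 = 128 + 64 + 2 + 1, so 92^195 ≡ 713·256·654·92 ≡ 23 (mod 781).
x_0 = 92^195 mod 781 = 23.
x_0 is neither 1 nor 780, so continue squaring.
x_1 = 23^2 mod 781 = 529.
Reached i = s−1 = 1 without hitting −1: 92 is a Miller–Rabin witness and 781 is composite.

yes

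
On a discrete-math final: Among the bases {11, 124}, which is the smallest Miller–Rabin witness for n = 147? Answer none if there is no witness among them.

11

n − 1 = 146 = 2^1 · 73, so s = 1 and d = 73.
Base 11: x_0 = 11^73 mod 147 = 95. x_0 ∉ {1, 146} and s = 1, so 11 is a Miller–Rabin witness and 147 is composite.
Base 124: x_0 = 124^73 mod 147 = 40. x_0 ∉ {1, 146} and s = 1, so 124 is a Miller–Rabin witness and 147 is composite.
The smallest witness among the given bases is 11.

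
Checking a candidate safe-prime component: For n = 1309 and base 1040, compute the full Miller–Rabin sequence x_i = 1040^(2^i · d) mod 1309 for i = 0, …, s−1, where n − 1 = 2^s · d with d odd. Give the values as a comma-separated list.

n − 1 = 1308 = 2^2 · 327, so s = 2 and d = 327.
x_0 = 1040^327 mod 1309 = 470.
x_1 = 470^2 mod 1309 = 988.

470, 988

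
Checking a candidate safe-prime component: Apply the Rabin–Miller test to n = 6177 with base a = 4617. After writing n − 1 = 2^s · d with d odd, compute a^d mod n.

n − 1 = 6176 = 2^5 · 193, so s = 5 and d = 193.
4617^193 mod 6177 = 4272.

4272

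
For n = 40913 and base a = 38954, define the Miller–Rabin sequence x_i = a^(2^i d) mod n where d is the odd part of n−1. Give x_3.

36085

n − 1 = 40912 = 2^4 · 2557, so s = 4 and d = 2557.
x_0 = 38954^2557 mod 40913 = 9197.
x_1 = 9197^2 mod 40913 = 17638.
x_2 = 17638^2 mod 40913 = 37505.
x_3 = 37505^2 mod 40913 = 36085.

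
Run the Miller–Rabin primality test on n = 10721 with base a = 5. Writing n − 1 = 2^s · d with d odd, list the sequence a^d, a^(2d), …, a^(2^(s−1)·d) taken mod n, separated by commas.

5823, 7527, 5965, 8947, 5823

n − 1 = 10720 = 2^5 · 335, so s = 5 and d = 335.
x_0 = 5^335 mod 10721 = 5823.
x_1 = 5823^2 mod 10721 = 7527.
x_2 = 7527^2 mod 10721 = 5965.
x_3 = 5965^2 mod 10721 = 8947.
x_4 = 8947^2 mod 10721 = 5823.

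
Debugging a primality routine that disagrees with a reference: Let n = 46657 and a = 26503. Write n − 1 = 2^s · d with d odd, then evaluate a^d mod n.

39404

n − 1 = 46656 = 2^6 · 729, so s = 6 and d = 729.
26503^729 mod 46657 = 39404.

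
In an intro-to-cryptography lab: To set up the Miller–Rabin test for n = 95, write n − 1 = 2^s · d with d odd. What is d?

Halving: 94 → 47; 47 is odd.
So 94 = 2^1 · 47.

47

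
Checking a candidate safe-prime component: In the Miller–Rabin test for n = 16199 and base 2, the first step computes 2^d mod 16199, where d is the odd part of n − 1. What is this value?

9689

n − 1 = 16198 = 2^1 · 8099, so s = 1 and d = 8099.
Repeated squaring mod 16199: 2^1 ≡ 2, 2^2 ≡ 4, 2^4 ≡ 16, 2^8 ≡ 256, 2^16 ≡ 740, 2^32 ≡ 13033, 2^64 ≡ 12574, 2^128 ≡ 3236, 2^256 ≡ 7142, 2^512 ≡ 13712, 2^1024 ≡ 13350, 2^2048 ≡ 1102, 2^4096 ≡ 15678.
8099 = 4096 + 2048 + 1024 + 512 + 256 + 128 + 32 + 2 + 1, so 2^8099 ≡ 15678·1102·13350·13712·7142·3236·13033·4·2 ≡ 9689 (mod 16199).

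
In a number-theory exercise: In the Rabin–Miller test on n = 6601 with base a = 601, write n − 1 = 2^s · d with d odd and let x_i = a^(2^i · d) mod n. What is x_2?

n − 1 = 6600 = 2^3 · 825, so s = 3 and d = 825.
x_0 = 601^825 mod 6601 = 1749.
x_1 = 1749^2 mod 6601 = 2738.
x_2 = 2738^2 mod 6601 = 4509.

4509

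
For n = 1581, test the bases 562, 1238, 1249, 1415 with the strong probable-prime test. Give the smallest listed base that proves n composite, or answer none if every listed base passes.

1238

n − 1 = 1580 = 2^2 · 395, so s = 2 and d = 395.
Base 562: x_0 = 562^395 mod 1581 = 1. x_0 = 1, so 562 is not a witness.
Base 1238: x_0 = 1238^395 mod 1581 = 1115. x_0 is neither 1 nor 1580, so continue squaring. x_1 = 1115^2 mod 1581 = 559. Reached i = s−1 = 1 without hitting −1: 1238 is a Miller–Rabin witness and 1581 is composite.
Base 1249: x_0 = 1249^395 mod 1581 = 1141. x_0 is neither 1 nor 1580, so continue squaring. x_1 = 1141^2 mod 1581 = 718. Reached i = s−1 = 1 without hitting −1: 1249 is a Miller–Rabin witness and 1581 is composite.
Base 1415: x_0 = 1415^395 mod 1581 = 149. x_0 is neither 1 nor 1580, so continue squaring. x_1 = 149^2 mod 1581 = 67. Reached i = s−1 = 1 without hitting −1: 1415 is a Miller–Rabin witness and 1581 is composite.
The smallest witness among the given bases is 1238.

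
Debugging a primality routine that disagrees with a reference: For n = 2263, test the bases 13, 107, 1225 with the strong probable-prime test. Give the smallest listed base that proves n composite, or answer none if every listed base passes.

13

n − 1 = 2262 = 2^1 · 1131, so s = 1 and d = 1131.
Base 13: x_0 = 13^1131 mod 2263 = 1224. x_0 ∉ {1, 2262} and s = 1, so 13 is a Miller–Rabin witness and 2263 is composite.
Base 107: x_0 = 107^1131 mod 2263 = 1992. x_0 ∉ {1, 2262} and s = 1, so 107 is a Miller–Rabin witness and 2263 is composite.
Base 1225: x_0 = 1225^1131 mod 2263 = 1907. x_0 ∉ {1, 2262} and s = 1, so 1225 is a Miller–Rabin witness and 2263 is composite.
The smallest witness among the given bases is 13.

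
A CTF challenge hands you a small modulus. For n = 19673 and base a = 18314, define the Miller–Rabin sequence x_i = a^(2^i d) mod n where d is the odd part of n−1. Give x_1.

4447

n − 1 = 19672 = 2^3 · 2459, so s = 3 and d = 2459.
Repeated squaring mod 19673: 18314^1 ≡ 18314, 18314^2 ≡ 17292, 18314^4 ≡ 3337, 18314^8 ≡ 651, 18314^16 ≡ 10668, 18314^32 ≡ 17592, 18314^64 ≡ 2501, 18314^128 ≡ 18660, 18314^256 ≡ 3173, 18314^512 ≡ 15026, 18314^1024 ≡ 13328, 18314^2048 ≡ 8067.
2459 = 2048 + 256 + 128 + 16 + 8 + 2 + 1, so 18314^2459 ≡ 8067·3173·18660·10668·651·17292·18314 ≡ 4109 (mod 19673).
x_0 = 4109.
x_1 = 4109^2 mod 19673 = 4447.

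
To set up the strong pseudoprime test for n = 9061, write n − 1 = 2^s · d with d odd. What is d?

2265

Halving: 9060 → 4530 → 2265; 2265 is odd.
So 9060 = 2^2 · 2265.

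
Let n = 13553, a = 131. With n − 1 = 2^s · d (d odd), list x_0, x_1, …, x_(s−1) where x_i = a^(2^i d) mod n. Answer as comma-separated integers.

3554, 13073, 13552, 1

n − 1 = 13552 = 2^4 · 847, so s = 4 and d = 847.
x_0 = 131^847 mod 13553 = 3554.
x_1 = 3554^2 mod 13553 = 13073.
x_2 = 13073^2 mod 13553 = 13552.
x_3 = 13552^2 mod 13553 = 1.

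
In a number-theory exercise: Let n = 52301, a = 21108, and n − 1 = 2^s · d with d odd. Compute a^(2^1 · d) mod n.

n − 1 = 52300 = 2^2 · 13075, so s = 2 and d = 13075.
x_0 = 21108^13075 mod 52301 = 52300.
x_1 = 52300^2 mod 52301 = 1.

1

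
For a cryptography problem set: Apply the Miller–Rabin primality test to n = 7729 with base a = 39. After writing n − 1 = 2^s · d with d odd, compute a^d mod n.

5320

n − 1 = 7728 = 2^4 · 483, so s = 4 and d = 483.
Repeated squaring mod 7729: 39^1 ≡ 39, 39^2 ≡ 1521, 39^4 ≡ 2470, 39^8 ≡ 2719, 39^16 ≡ 4037, 39^32 ≡ 4637, 39^64 ≡ 7420, 39^128 ≡ 2733, 39^256 ≡ 3075.
483 = 256 + 128 + 64 + 32 + 2 + 1, so 39^483 ≡ 3075·2733·7420·4637·1521·39 ≡ 5320 (mod 7729).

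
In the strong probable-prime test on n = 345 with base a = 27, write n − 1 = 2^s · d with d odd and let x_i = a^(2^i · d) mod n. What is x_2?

n − 1 = 344 = 2^3 · 43, so s = 3 and d = 43.
Repeated squaring mod 345: 27^1 ≡ 27, 27^2 ≡ 39, 27^4 ≡ 141, 27^8 ≡ 216, 27^16 ≡ 81, 27^32 ≡ 6.
43 = 32 + 8 + 2 + 1, so 27^43 ≡ 6·216·39·27 ≡ 213 (mod 345).
x_0 = 213.
x_1 = 213^2 mod 345 = 174.
x_2 = 174^2 mod 345 = 261.

261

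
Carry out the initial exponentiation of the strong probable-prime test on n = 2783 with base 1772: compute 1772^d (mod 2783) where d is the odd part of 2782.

n − 1 = 2782 = 2^1 · 1391, so s = 1 and d = 1391.
Repeated squaring mod 2783: 1772^1 ≡ 1772, 1772^2 ≡ 760, 1772^4 ≡ 1519, 1772^8 ≡ 254, 1772^16 ≡ 507, 1772^32 ≡ 1013, 1772^64 ≡ 2025, 1772^128 ≡ 1266, 1772^256 ≡ 2531, 1772^512 ≡ 2278, 1772^1024 ≡ 1772.
1391 = 1024 + 256 + 64 + 32 + 8 + 4 + 2 + 1, so 1772^1391 ≡ 1772·2531·2025·1013·254·1519·760·1772 ≡ 507 (mod 2783).

507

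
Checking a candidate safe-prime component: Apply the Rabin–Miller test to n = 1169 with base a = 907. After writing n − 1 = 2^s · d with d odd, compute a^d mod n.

n − 1 = 1168 = 2^4 · 73, so s = 4 and d = 73.
907^73 mod 1169 = 732.

732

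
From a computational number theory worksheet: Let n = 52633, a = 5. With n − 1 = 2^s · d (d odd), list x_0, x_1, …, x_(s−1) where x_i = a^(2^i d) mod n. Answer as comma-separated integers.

36770, 49029, 41098

n − 1 = 52632 = 2^3 · 6579, so s = 3 and d = 6579.
x_0 = 5^6579 mod 52633 = 36770.
x_1 = 36770^2 mod 52633 = 49029.
x_2 = 49029^2 mod 52633 = 41098.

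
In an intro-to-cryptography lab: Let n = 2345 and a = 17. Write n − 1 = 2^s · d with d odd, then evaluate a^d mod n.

n − 1 = 2344 = 2^3 · 293, so s = 3 and d = 293.
Repeated squaring mod 2345: 17^1 ≡ 17, 17^2 ≡ 289, 17^4 ≡ 1446, 17^8 ≡ 1521, 17^16 ≡ 1271, 17^32 ≡ 2081, 17^64 ≡ 1691, 17^128 ≡ 926, 17^256 ≡ 1551.
293 = 256 + 32 + 4 + 1, so 17^293 ≡ 1551·2081·1446·17 ≡ 1797 (mod 2345).

1797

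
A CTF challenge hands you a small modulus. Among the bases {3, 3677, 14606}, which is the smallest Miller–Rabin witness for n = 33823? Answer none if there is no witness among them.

3

n − 1 = 33822 = 2^1 · 16911, so s = 1 and d = 16911.
Base 3: x_0 = 3^16911 mod 33823 = 27961. x_0 ∉ {1, 33822} and s = 1, so 3 is a Miller–Rabin witness and 33823 is composite.
Base 3677: x_0 = 3677^16911 mod 33823 = 14397. x_0 ∉ {1, 33822} and s = 1, so 3677 is a Miller–Rabin witness and 33823 is composite.
Base 14606: x_0 = 14606^16911 mod 33823 = 5497. x_0 ∉ {1, 33822} and s = 1, so 14606 is a Miller–Rabin witness and 33823 is composite.
The smallest witness among the given bases is 3.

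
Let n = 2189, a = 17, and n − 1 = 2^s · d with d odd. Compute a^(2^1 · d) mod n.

207

n − 1 = 2188 = 2^2 · 547, so s = 2 and d = 547.
x_0 = 17^547 mod 2189 = 756.
x_1 = 756^2 mod 2189 = 207.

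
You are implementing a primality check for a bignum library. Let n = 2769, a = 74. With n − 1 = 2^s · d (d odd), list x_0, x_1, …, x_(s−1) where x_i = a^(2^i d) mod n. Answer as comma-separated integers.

n − 1 = 2768 = 2^4 · 173, so s = 4 and d = 173.
x_0 = 74^173 mod 2769 = 2564.
x_1 = 2564^2 mod 2769 = 490.
x_2 = 490^2 mod 2769 = 1966.
x_3 = 1966^2 mod 2769 = 2401.

2564, 490, 1966, 2401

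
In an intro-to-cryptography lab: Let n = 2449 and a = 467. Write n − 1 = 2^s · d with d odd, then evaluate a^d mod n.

n − 1 = 2448 = 2^4 · 153, so s = 4 and d = 153.
467^153 mod 2449 = 907.

907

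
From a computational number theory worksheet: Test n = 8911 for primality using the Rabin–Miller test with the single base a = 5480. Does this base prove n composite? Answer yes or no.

n − 1 = 8910 = 2^1 · 4455, so s = 1 and d = 4455.
x_0 = 5480^4455 mod 8911 = 8910.
x_0 = 8910 ≡ −1, so 5480 is not a witness.

no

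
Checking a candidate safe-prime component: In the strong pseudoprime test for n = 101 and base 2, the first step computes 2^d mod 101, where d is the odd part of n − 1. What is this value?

10

n − 1 = 100 = 2^2 · 25, so s = 2 and d = 25.
Repeated squaring mod 101: 2^1 ≡ 2, 2^2 ≡ 4, 2^4 ≡ 16, 2^8 ≡ 54, 2^16 ≡ 88.
25 = 16 + 8 + 1, so 2^25 ≡ 88·54·2 ≡ 10 (mod 101).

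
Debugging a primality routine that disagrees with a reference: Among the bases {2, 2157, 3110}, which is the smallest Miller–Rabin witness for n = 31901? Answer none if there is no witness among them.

n − 1 = 31900 = 2^2 · 7975, so s = 2 and d = 7975.
Base 2: x_0 = 2^7975 mod 31901 = 18033. x_0 is neither 1 nor 31900, so continue squaring. x_1 = 18033^2 mod 31901 = 22196. Reached i = s−1 = 1 without hitting −1: 2 is a Miller–Rabin witness and 31901 is composite.
Base 2157: x_0 = 2157^7975 mod 31901 = 599. x_0 is neither 1 nor 31900, so continue squaring. x_1 = 599^2 mod 31901 = 7890. Reached i = s−1 = 1 without hitting −1: 2157 is a Miller–Rabin witness and 31901 is composite.
Base 3110: x_0 = 3110^7975 mod 31901 = 26081. x_0 is neither 1 nor 31900, so continue squaring. x_1 = 26081^2 mod 31901 = 25439. Reached i = s−1 = 1 without hitting −1: 3110 is a Miller–Rabin witness and 31901 is composite.
The smallest witness among the given bases is 2.

2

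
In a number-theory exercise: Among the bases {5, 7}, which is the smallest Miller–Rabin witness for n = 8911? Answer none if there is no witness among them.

5

n − 1 = 8910 = 2^1 · 4455, so s = 1 and d = 4455.
Base 5: x_0 = 5^4455 mod 8911 = 2813. x_0 ∉ {1, 8910} and s = 1, so 5 is a Miller–Rabin witness and 8911 is composite.
Base 7: x_0 = 7^4455 mod 8911 = 1540. x_0 ∉ {1, 8910} and s = 1, so 7 is a Miller–Rabin witness and 8911 is composite.
The smallest witness among the given bases is 5.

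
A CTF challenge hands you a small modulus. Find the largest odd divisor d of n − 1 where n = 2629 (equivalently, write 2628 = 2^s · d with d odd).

657

Halving: 2628 → 1314 → 657; 657 is odd.
So 2628 = 2^2 · 657.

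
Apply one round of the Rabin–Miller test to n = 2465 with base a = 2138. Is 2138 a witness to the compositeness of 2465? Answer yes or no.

n − 1 = 2464 = 2^5 · 77, so s = 5 and d = 77.
x_0 = 2138^77 mod 2465 = 2308.
x_0 is neither 1 nor 2464, so continue squaring.
x_1 = 2308^2 mod 2465 = 2464.
x_1 ≡ −1, so 2138 is not a witness.

no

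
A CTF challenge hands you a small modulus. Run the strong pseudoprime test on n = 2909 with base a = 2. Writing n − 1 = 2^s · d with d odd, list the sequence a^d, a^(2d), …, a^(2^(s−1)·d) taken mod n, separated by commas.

n − 1 = 2908 = 2^2 · 727, so s = 2 and d = 727.
x_0 = 2^727 mod 2909 = 2031.
x_1 = 2031^2 mod 2909 = 2908.

2031, 2908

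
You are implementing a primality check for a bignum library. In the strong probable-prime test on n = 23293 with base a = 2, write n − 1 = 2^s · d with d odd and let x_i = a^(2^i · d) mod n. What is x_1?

n − 1 = 23292 = 2^2 · 5823, so s = 2 and d = 5823.
x_0 = 2^5823 mod 23293 = 7367.
x_1 = 7367^2 mod 23293 = 23292.

23292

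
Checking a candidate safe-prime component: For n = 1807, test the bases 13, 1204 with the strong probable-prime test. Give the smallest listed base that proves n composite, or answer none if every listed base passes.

n − 1 = 1806 = 2^1 · 903, so s = 1 and d = 903.
Base 13: x_0 = 13^903 mod 1807 = 312. x_0 ∉ {1, 1806} and s = 1, so 13 is a Miller–Rabin witness and 1807 is composite.
Base 1204: x_0 = 1204^903 mod 1807 = 317. x_0 ∉ {1, 1806} and s = 1, so 1204 is a Miller–Rabin witness and 1807 is composite.
The smallest witness among the given bases is 13.

13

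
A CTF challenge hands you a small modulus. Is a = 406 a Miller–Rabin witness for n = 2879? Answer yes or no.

no

n − 1 = 2878 = 2^1 · 1439, so s = 1 and d = 1439.
x_0 = 406^1439 mod 2879 = 1.
x_0 = 1, so 406 is not a witness.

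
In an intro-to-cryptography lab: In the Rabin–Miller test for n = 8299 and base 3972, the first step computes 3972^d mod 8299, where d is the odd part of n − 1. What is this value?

2042

n − 1 = 8298 = 2^1 · 4149, so s = 1 and d = 4149.
By repeated squaring, 3972^4149 ≡ 2042 (mod 8299).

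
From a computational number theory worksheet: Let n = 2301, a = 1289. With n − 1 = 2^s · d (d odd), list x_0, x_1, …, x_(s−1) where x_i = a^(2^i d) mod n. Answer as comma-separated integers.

1658, 1570

n − 1 = 2300 = 2^2 · 575, so s = 2 and d = 575.
x_0 = 1289^575 mod 2301 = 1658.
x_1 = 1658^2 mod 2301 = 1570.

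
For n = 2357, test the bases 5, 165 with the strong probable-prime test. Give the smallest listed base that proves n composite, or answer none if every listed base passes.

none

n − 1 = 2356 = 2^2 · 589, so s = 2 and d = 589.
Base 5: x_0 = 5^589 mod 2357 = 633. x_0 is neither 1 nor 2356, so continue squaring. x_1 = 633^2 mod 2357 = 2356. x_1 ≡ −1, so 5 is not a witness.
Base 165: x_0 = 165^589 mod 2357 = 1. x_0 = 1, so 165 is not a witness.
No listed base is a witness for 2357.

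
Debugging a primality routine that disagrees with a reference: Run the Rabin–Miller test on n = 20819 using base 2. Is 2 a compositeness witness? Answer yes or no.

n − 1 = 20818 = 2^1 · 10409, so s = 1 and d = 10409.
x_0 = 2^10409 mod 20819 = 18126.
x_0 ∉ {1, 20818} and s = 1, so 2 is a Miller–Rabin witness and 20819 is composite.

yes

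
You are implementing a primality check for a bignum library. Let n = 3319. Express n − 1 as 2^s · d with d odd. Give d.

Halving: 3318 → 1659; 1659 is odd.
So 3318 = 2^1 · 1659.

1659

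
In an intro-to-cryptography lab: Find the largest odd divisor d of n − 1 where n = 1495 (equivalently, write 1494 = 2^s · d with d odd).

Halving: 1494 → 747; 747 is odd.
So 1494 = 2^1 · 747.

747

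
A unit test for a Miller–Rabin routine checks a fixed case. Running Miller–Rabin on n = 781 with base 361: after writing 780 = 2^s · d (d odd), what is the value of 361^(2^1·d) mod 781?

n − 1 = 780 = 2^2 · 195, so s = 2 and d = 195.
x_0 = 361^195 mod 781 = 45.
x_1 = 45^2 mod 781 = 463.

463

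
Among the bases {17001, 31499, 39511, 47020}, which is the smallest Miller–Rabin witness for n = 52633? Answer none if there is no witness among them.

none

n − 1 = 52632 = 2^3 · 6579, so s = 3 and d = 6579.
Base 17001: x_0 = 17001^6579 mod 52633 = 52632. x_0 = 52632 ≡ −1, so 17001 is not a witness.
Base 31499: x_0 = 31499^6579 mod 52633 = 52632. x_0 = 52632 ≡ −1, so 31499 is not a witness.
Base 39511: x_0 = 39511^6579 mod 52633 = 52632. x_0 = 52632 ≡ −1, so 39511 is not a witness.
Base 47020: x_0 = 47020^6579 mod 52633 = 1. x_0 = 1, so 47020 is not a witness.
No listed base is a witness for 52633.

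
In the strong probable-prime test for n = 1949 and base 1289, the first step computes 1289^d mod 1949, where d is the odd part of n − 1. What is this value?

1

n − 1 = 1948 = 2^2 · 487, so s = 2 and d = 487.
1289^487 mod 1949 = 1.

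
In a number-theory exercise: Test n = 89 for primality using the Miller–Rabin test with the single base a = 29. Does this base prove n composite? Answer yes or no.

n − 1 = 88 = 2^3 · 11, so s = 3 and d = 11.
x_0 = 29^11 mod 89 = 12.
x_0 is neither 1 nor 88, so continue squaring.
x_1 = 12^2 mod 89 = 55.
x_2 = 55^2 mod 89 = 88.
x_2 ≡ −1, so 29 is not a witness.

no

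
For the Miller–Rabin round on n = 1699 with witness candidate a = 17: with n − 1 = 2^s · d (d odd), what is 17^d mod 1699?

1

n − 1 = 1698 = 2^1 · 849, so s = 1 and d = 849.
17^849 mod 1699 = 1.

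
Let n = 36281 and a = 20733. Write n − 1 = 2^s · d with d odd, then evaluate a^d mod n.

20733

n − 1 = 36280 = 2^3 · 4535, so s = 3 and d = 4535.
By repeated squaring, 20733^4535 ≡ 20733 (mod 36281).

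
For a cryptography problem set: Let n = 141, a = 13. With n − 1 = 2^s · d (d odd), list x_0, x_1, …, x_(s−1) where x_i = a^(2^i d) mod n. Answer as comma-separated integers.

n − 1 = 140 = 2^2 · 35, so s = 2 and d = 35.
x_0 = 13^35 mod 141 = 85.
x_1 = 85^2 mod 141 = 34.

85, 34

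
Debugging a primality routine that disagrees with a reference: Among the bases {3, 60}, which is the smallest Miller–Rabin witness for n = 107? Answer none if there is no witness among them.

none

n − 1 = 106 = 2^1 · 53, so s = 1 and d = 53.
Base 3: x_0 = 3^53 mod 107 = 1. x_0 = 1, so 3 is not a witness.
Base 60: x_0 = 60^53 mod 107 = 106. x_0 = 106 ≡ −1, so 60 is not a witness.
No listed base is a witness for 107.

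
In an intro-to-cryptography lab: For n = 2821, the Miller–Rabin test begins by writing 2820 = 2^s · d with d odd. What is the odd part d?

Halving: 2820 → 1410 → 705; 705 is odd.
So 2820 = 2^2 · 705.

705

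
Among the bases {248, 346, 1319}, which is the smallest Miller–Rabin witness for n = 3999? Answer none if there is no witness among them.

248

n − 1 = 3998 = 2^1 · 1999, so s = 1 and d = 1999.
Base 248: x_0 = 248^1999 mod 3999 = 62. x_0 ∉ {1, 3998} and s = 1, so 248 is a Miller–Rabin witness and 3999 is composite.
Base 346: x_0 = 346^1999 mod 3999 = 2392. x_0 ∉ {1, 3998} and s = 1, so 346 is a Miller–Rabin witness and 3999 is composite.
Base 1319: x_0 = 1319^1999 mod 3999 = 1574. x_0 ∉ {1, 3998} and s = 1, so 1319 is a Miller–Rabin witness and 3999 is composite.
The smallest witness among the given bases is 248.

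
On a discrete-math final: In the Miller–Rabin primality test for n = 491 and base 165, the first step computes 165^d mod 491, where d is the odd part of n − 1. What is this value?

1

n − 1 = 490 = 2^1 · 245, so s = 1 and d = 245.
165^245 mod 491 = 1.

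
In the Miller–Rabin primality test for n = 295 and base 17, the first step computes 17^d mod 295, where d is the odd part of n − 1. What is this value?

n − 1 = 294 = 2^1 · 147, so s = 1 and d = 147.
17^147 mod 295 = 53.

53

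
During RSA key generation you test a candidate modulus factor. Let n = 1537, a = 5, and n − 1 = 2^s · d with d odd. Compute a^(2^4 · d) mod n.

n − 1 = 1536 = 2^9 · 3, so s = 9 and d = 3.
x_0 = 5^3 mod 1537 = 125.
x_1 = 125^2 mod 1537 = 255.
x_2 = 255^2 mod 1537 = 471.
x_3 = 471^2 mod 1537 = 513.
x_4 = 513^2 mod 1537 = 342.

342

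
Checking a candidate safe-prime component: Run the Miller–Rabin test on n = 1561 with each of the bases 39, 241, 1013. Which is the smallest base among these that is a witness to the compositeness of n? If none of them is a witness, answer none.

241

n − 1 = 1560 = 2^3 · 195, so s = 3 and d = 195.
Base 39: x_0 = 39^195 mod 1561 = 1. x_0 = 1, so 39 is not a witness.
Base 241: x_0 = 241^195 mod 1561 = 510. x_0 is neither 1 nor 1560, so continue squaring. x_1 = 510^2 mod 1561 = 974. x_2 = 974^2 mod 1561 = 1149. Reached i = s−1 = 2 without hitting −1: 241 is a Miller–Rabin witness and 1561 is composite.
Base 1013: x_0 = 1013^195 mod 1561 = 643. x_0 is neither 1 nor 1560, so continue squaring. x_1 = 643^2 mod 1561 = 1345. x_2 = 1345^2 mod 1561 = 1387. Reached i = s−1 = 2 without hitting −1: 1013 is a Miller–Rabin witness and 1561 is composite.
The smallest witness among the given bases is 241.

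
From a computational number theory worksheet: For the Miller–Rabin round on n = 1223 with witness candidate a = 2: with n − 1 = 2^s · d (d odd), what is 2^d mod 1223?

1

n − 1 = 1222 = 2^1 · 611, so s = 1 and d = 611.
2^611 mod 1223 = 1.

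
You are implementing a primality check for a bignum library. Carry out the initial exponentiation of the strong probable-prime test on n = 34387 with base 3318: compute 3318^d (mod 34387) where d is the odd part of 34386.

5661

n − 1 = 34386 = 2^1 · 17193, so s = 1 and d = 17193.
3318^17193 mod 34387 = 5661.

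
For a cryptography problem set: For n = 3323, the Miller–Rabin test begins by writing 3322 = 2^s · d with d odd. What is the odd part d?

Halving: 3322 → 1661; 1661 is odd.
So 3322 = 2^1 · 1661.

1661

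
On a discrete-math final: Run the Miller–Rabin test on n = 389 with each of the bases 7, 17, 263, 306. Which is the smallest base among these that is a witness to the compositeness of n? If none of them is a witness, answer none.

n − 1 = 388 = 2^2 · 97, so s = 2 and d = 97.
Base 7: x_0 = 7^97 mod 389 = 1. x_0 = 1, so 7 is not a witness.
Base 17: x_0 = 17^97 mod 389 = 1. x_0 = 1, so 17 is not a witness.
Base 263: x_0 = 263^97 mod 389 = 115. x_0 is neither 1 nor 388, so continue squaring. x_1 = 115^2 mod 389 = 388. x_1 ≡ −1, so 263 is not a witness.
Base 306: x_0 = 306^97 mod 389 = 274. x_0 is neither 1 nor 388, so continue squaring. x_1 = 274^2 mod 389 = 388. x_1 ≡ −1, so 306 is not a witness.
No listed base is a witness for 389.

none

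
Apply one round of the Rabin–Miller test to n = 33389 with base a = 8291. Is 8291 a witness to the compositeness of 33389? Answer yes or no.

yes

n − 1 = 33388 = 2^2 · 8347, so s = 2 and d = 8347.
x_0 = 8291^8347 mod 33389 = 9480.
x_0 is neither 1 nor 33388, so continue squaring.
x_1 = 9480^2 mod 33389 = 20601.
Reached i = s−1 = 1 without hitting −1: 8291 is a Miller–Rabin witness and 33389 is composite.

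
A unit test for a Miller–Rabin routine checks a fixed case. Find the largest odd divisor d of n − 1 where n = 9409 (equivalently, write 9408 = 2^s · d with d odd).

Halving: 9408 → 4704 → 2352 → 1176 → 588 → 294 → 147; 147 is odd.
So 9408 = 2^6 · 147.

147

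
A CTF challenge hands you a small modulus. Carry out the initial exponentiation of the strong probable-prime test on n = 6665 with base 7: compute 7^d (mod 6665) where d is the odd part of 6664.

6272

n − 1 = 6664 = 2^3 · 833, so s = 3 and d = 833.
7^833 mod 6665 = 6272.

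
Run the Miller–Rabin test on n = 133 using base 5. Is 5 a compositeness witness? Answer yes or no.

yes

n − 1 = 132 = 2^2 · 33, so s = 2 and d = 33.
Repeated squaring mod 133: 5^1 ≡ 5, 5^2 ≡ 25, 5^4 ≡ 93, 5^8 ≡ 4, 5^16 ≡ 16, 5^32 ≡ 123.
33 = 32 + 1, so 5^33 ≡ 123·5 ≡ 83 (mod 133).
x_0 = 5^33 mod 133 = 83.
x_0 is neither 1 nor 132, so continue squaring.
x_1 = 83^2 mod 133 = 106.
Reached i = s−1 = 1 without hitting −1: 5 is a Miller–Rabin witness and 133 is composite.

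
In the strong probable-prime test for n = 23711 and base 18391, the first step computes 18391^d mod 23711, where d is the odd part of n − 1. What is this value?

11939

n − 1 = 23710 = 2^1 · 11855, so s = 1 and d = 11855.
Repeated squaring mod 23711: 18391^1 ≡ 18391, 18391^2 ≡ 15177, 18391^4 ≡ 12675, 18391^8 ≡ 13600, 18391^16 ≡ 14200, 18391^32 ≡ 1656, 18391^64 ≡ 15571, 18391^128 ≡ 11066, 18391^256 ≡ 12752, 18391^512 ≡ 3466, 18391^1024 ≡ 15390, 18391^2048 ≡ 2921, 18391^4096 ≡ 19992, 18391^8192 ≡ 7448.
11855 = 8192 + 2048 + 1024 + 512 + 64 + 8 + 4 + 2 + 1, so 18391^11855 ≡ 7448·2921·15390·3466·15571·13600·12675·15177·18391 ≡ 11939 (mod 23711).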